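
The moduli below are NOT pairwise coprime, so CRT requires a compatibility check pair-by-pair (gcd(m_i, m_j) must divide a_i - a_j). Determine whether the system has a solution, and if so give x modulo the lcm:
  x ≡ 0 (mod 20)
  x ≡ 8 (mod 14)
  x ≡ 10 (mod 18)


Moduli 20, 14, 18 are not pairwise coprime, so CRT works modulo lcm(m_i) when all pairwise compatibility conditions hold.
Pairwise compatibility: gcd(m_i, m_j) must divide a_i - a_j for every pair.
Merge one congruence at a time:
  Start: x ≡ 0 (mod 20).
  Combine with x ≡ 8 (mod 14): gcd(20, 14) = 2; 8 - 0 = 8, which IS divisible by 2, so compatible.
    Write x = 0 + 20·t and substitute into x ≡ 8 (mod 14): 20·t ≡ 8 − 0 = 8 (mod 14).
    Divide the congruence (and modulus) by g = 2: 10·t ≡ 4 (mod 7).
    Reduce coefficients mod 7: 3·t ≡ 4 (mod 7).
    The inverse of 3 mod 7 is 5 (since 3·5 = 15 = 2·7 + 1), so t ≡ 5·4 = 20 ≡ 6 (mod 7).
    Then x = 0 + 20·6 = 120, valid modulo lcm(20, 14) = 140: x ≡ 120 (mod 140).
  Combine with x ≡ 10 (mod 18): gcd(140, 18) = 2; 10 - 120 = -110, which IS divisible by 2, so compatible.
    Write x = 120 + 140·t and substitute into x ≡ 10 (mod 18): 140·t ≡ 10 − 120 = -110 (mod 18).
    Divide the congruence (and modulus) by g = 2: 70·t ≡ -55 (mod 9).
    Reduce coefficients mod 9: 7·t ≡ 8 (mod 9).
    The inverse of 7 mod 9 is 4 (since 7·4 = 28 = 3·9 + 1), so t ≡ 4·8 = 32 ≡ 5 (mod 9).
    Then x = 120 + 140·5 = 820, valid modulo lcm(140, 18) = 1260: x ≡ 820 (mod 1260).
Verify: 820 mod 20 = 0, 820 mod 14 = 8, 820 mod 18 = 10.

x ≡ 820 (mod 1260).


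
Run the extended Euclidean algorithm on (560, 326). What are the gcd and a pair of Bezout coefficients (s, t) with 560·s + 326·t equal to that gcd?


Euclidean algorithm on (560, 326) — divide until remainder is 0:
  560 = 1 · 326 + 234
  326 = 1 · 234 + 92
  234 = 2 · 92 + 50
  92 = 1 · 50 + 42
  50 = 1 · 42 + 8
  42 = 5 · 8 + 2
  8 = 4 · 2 + 0
gcd(560, 326) = 2.
Track Bezout coefficients alongside the remainders: start with r₀ = 560 = a·1 + b·0 (s = 1, t = 0) and r₁ = 326 = a·0 + b·1 (s = 0, t = 1); each new remainder r_{k+1} = r_{k-1} − q_k·r_k inherits s_{k+1} = s_{k-1} − q_k·s_k, t_{k+1} = t_{k-1} − q_k·t_k, so r_k = a·s_k + b·t_k at every step:
  q = 1: r = 234, s = 1 − 1·0 = 1, t = 0 − 1·1 = -1  (check: 560·1 + 326·(-1) = 234)
  q = 1: r = 92, s = 0 − 1·1 = -1, t = 1 − 1·(-1) = 2  (check: 560·(-1) + 326·2 = 92)
  q = 2: r = 50, s = 1 − 2·(-1) = 3, t = -1 − 2·2 = -5  (check: 560·3 + 326·(-5) = 50)
  q = 1: r = 42, s = -1 − 1·3 = -4, t = 2 − 1·(-5) = 7  (check: 560·(-4) + 326·7 = 42)
  q = 1: r = 8, s = 3 − 1·(-4) = 7, t = -5 − 1·7 = -12  (check: 560·7 + 326·(-12) = 8)
  q = 5: r = 2, s = -4 − 5·7 = -39, t = 7 − 5·(-12) = 67  (check: 560·(-39) + 326·67 = 2)
The row with r = 2 (the gcd) gives the Bezout coefficients s = -39, t = 67.
Result: 560 · (-39) + 326 · (67) = 2.

gcd(560, 326) = 2; s = -39, t = 67 (check: 560·(-39) + 326·67 = 2).


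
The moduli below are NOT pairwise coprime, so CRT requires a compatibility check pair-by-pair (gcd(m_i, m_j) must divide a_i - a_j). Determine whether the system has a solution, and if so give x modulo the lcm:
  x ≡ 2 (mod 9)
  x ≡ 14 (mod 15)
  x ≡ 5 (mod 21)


Moduli 9, 15, 21 are not pairwise coprime, so CRT works modulo lcm(m_i) when all pairwise compatibility conditions hold.
Pairwise compatibility: gcd(m_i, m_j) must divide a_i - a_j for every pair.
Merge one congruence at a time:
  Start: x ≡ 2 (mod 9).
  Combine with x ≡ 14 (mod 15): gcd(9, 15) = 3; 14 - 2 = 12, which IS divisible by 3, so compatible.
    Write x = 2 + 9·t and substitute into x ≡ 14 (mod 15): 9·t ≡ 14 − 2 = 12 (mod 15).
    Divide the congruence (and modulus) by g = 3: 3·t ≡ 4 (mod 5).
    The inverse of 3 mod 5 is 2 (since 3·2 = 6 = 1·5 + 1), so t ≡ 2·4 = 8 ≡ 3 (mod 5).
    Then x = 2 + 9·3 = 29, valid modulo lcm(9, 15) = 45: x ≡ 29 (mod 45).
  Combine with x ≡ 5 (mod 21): gcd(45, 21) = 3; 5 - 29 = -24, which IS divisible by 3, so compatible.
    Write x = 29 + 45·t and substitute into x ≡ 5 (mod 21): 45·t ≡ 5 − 29 = -24 (mod 21).
    Divide the congruence (and modulus) by g = 3: 15·t ≡ -8 (mod 7).
    Reduce coefficients mod 7: 1·t ≡ 6 (mod 7).
    So t ≡ 6 (mod 7).
    Then x = 29 + 45·6 = 299, valid modulo lcm(45, 21) = 315: x ≡ 299 (mod 315).
Verify: 299 mod 9 = 2, 299 mod 15 = 14, 299 mod 21 = 5.

x ≡ 299 (mod 315).


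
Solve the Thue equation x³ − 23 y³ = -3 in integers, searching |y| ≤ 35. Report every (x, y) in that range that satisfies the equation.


The equation is x³ - 23y³ = -3. For fixed y, x³ = 23·y³ − 3, so a solution requires the RHS to be a perfect cube.
Strategy: iterate y from -35 to 35, compute RHS = 23·y³ − 3, and check whether it is a (positive or negative) perfect cube.
Check small values of y:
  y = 0: RHS = -3 is not a perfect cube.
  y = 1: RHS = 20 is not a perfect cube.
  y = -1: RHS = -26 is not a perfect cube.
  y = 2: RHS = 181 is not a perfect cube.
  y = -2: RHS = -187 is not a perfect cube.
  y = 3: RHS = 618 is not a perfect cube.
  y = -3: RHS = -624 is not a perfect cube.
Continuing the search up to |y| = 35 finds no solutions either.
No (x, y) in the scanned range satisfies the equation.

No integer solutions with |y| ≤ 35.


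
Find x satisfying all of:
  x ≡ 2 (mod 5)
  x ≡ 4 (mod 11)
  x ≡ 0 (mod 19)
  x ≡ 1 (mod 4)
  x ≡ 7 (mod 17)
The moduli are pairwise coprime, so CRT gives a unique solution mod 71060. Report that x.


Product of moduli M = 5 · 11 · 19 · 4 · 17 = 71060.
Merge one congruence at a time:
  Start: x ≡ 2 (mod 5).
  Combine with x ≡ 4 (mod 11); new modulus lcm = 55.
    Write x = 2 + 5·t and substitute into x ≡ 4 (mod 11): 5·t ≡ 4 − 2 = 2 (mod 11).
    The inverse of 5 mod 11 is 9 (since 5·9 = 45 = 4·11 + 1), so t ≡ 9·2 = 18 ≡ 7 (mod 11).
    Then x = 2 + 5·7 = 37, valid modulo lcm(5, 11) = 55: x ≡ 37 (mod 55).
  Combine with x ≡ 0 (mod 19); new modulus lcm = 1045.
    Write x = 37 + 55·t and substitute into x ≡ 0 (mod 19): 55·t ≡ 0 − 37 = -37 (mod 19).
    Reduce coefficients mod 19: 17·t ≡ 1 (mod 19).
    The inverse of 17 mod 19 is 9 (since 17·9 = 153 = 8·19 + 1), so t ≡ 9·1 = 9 ≡ 9 (mod 19).
    Then x = 37 + 55·9 = 532, valid modulo lcm(55, 19) = 1045: x ≡ 532 (mod 1045).
  Combine with x ≡ 1 (mod 4); new modulus lcm = 4180.
    Write x = 532 + 1045·t and substitute into x ≡ 1 (mod 4): 1045·t ≡ 1 − 532 = -531 (mod 4).
    Reduce coefficients mod 4: 1·t ≡ 1 (mod 4).
    So t ≡ 1 (mod 4).
    Then x = 532 + 1045·1 = 1577, valid modulo lcm(1045, 4) = 4180: x ≡ 1577 (mod 4180).
  Combine with x ≡ 7 (mod 17); new modulus lcm = 71060.
    Write x = 1577 + 4180·t and substitute into x ≡ 7 (mod 17): 4180·t ≡ 7 − 1577 = -1570 (mod 17).
    Reduce coefficients mod 17: 15·t ≡ 11 (mod 17).
    The inverse of 15 mod 17 is 8 (since 15·8 = 120 = 7·17 + 1), so t ≡ 8·11 = 88 ≡ 3 (mod 17).
    Then x = 1577 + 4180·3 = 14117, valid modulo lcm(4180, 17) = 71060: x ≡ 14117 (mod 71060).
Verify against each original: 14117 mod 5 = 2, 14117 mod 11 = 4, 14117 mod 19 = 0, 14117 mod 4 = 1, 14117 mod 17 = 7.

x ≡ 14117 (mod 71060).


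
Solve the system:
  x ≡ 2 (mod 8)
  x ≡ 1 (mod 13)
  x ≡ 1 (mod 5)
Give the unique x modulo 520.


Moduli 8, 13, 5 are pairwise coprime; by CRT there is a unique solution modulo M = 8 · 13 · 5 = 520.
Solve pairwise, accumulating the modulus:
  Start with x ≡ 2 (mod 8).
  Combine with x ≡ 1 (mod 13): since gcd(8, 13) = 1, we get a unique residue mod 104.
    Write x = 2 + 8·t and substitute into x ≡ 1 (mod 13): 8·t ≡ 1 − 2 = -1 (mod 13).
    Reduce coefficients mod 13: 8·t ≡ 12 (mod 13).
    The inverse of 8 mod 13 is 5 (since 8·5 = 40 = 3·13 + 1), so t ≡ 5·12 = 60 ≡ 8 (mod 13).
    Then x = 2 + 8·8 = 66, valid modulo lcm(8, 13) = 104: x ≡ 66 (mod 104).
  Combine with x ≡ 1 (mod 5): since gcd(104, 5) = 1, we get a unique residue mod 520.
    Write x = 66 + 104·t and substitute into x ≡ 1 (mod 5): 104·t ≡ 1 − 66 = -65 (mod 5).
    Reduce coefficients mod 5: 4·t ≡ 0 (mod 5).
    The inverse of 4 mod 5 is 4 (since 4·4 = 16 = 3·5 + 1), so t ≡ 4·0 = 0 ≡ 0 (mod 5).
    Then x = 66 + 104·0 = 66, valid modulo lcm(104, 5) = 520: x ≡ 66 (mod 520).
Verify: 66 mod 8 = 2 ✓, 66 mod 13 = 1 ✓, 66 mod 5 = 1 ✓.

x ≡ 66 (mod 520).


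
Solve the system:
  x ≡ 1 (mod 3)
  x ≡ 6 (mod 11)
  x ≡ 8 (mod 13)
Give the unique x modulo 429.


Moduli 3, 11, 13 are pairwise coprime; by CRT there is a unique solution modulo M = 3 · 11 · 13 = 429.
Solve pairwise, accumulating the modulus:
  Start with x ≡ 1 (mod 3).
  Combine with x ≡ 6 (mod 11): since gcd(3, 11) = 1, we get a unique residue mod 33.
    Write x = 1 + 3·t and substitute into x ≡ 6 (mod 11): 3·t ≡ 6 − 1 = 5 (mod 11).
    The inverse of 3 mod 11 is 4 (since 3·4 = 12 = 1·11 + 1), so t ≡ 4·5 = 20 ≡ 9 (mod 11).
    Then x = 1 + 3·9 = 28, valid modulo lcm(3, 11) = 33: x ≡ 28 (mod 33).
  Combine with x ≡ 8 (mod 13): since gcd(33, 13) = 1, we get a unique residue mod 429.
    Write x = 28 + 33·t and substitute into x ≡ 8 (mod 13): 33·t ≡ 8 − 28 = -20 (mod 13).
    Reduce coefficients mod 13: 7·t ≡ 6 (mod 13).
    The inverse of 7 mod 13 is 2 (since 7·2 = 14 = 1·13 + 1), so t ≡ 2·6 = 12 ≡ 12 (mod 13).
    Then x = 28 + 33·12 = 424, valid modulo lcm(33, 13) = 429: x ≡ 424 (mod 429).
Verify: 424 mod 3 = 1 ✓, 424 mod 11 = 6 ✓, 424 mod 13 = 8 ✓.

x ≡ 424 (mod 429).


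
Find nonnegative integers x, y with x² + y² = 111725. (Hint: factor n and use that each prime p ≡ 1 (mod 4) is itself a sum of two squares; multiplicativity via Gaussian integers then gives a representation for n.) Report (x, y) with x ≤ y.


Step 1: Factor n = 111725 = 5^2 · 41 · 109.
Step 2: Check the mod-4 condition on each prime factor: 5 ≡ 1 (mod 4), exponent 2; 41 ≡ 1 (mod 4), exponent 1; 109 ≡ 1 (mod 4), exponent 1.
All primes ≡ 3 (mod 4) appear to even exponent (or don't appear), so by the two-squares theorem n IS expressible as a sum of two squares.
Step 3: Build a representation. Group n = k² · m with k = 5 and m = 41 · 109 = 4469 (a product of primes ≡ 1 (mod 4)); a representation of m scales to one of n via (k·x)² + (k·y)² = k²(x² + y²). Each prime p ≡ 1 (mod 4) is itself a sum of two squares; find a² by testing p − a² for a perfect square:
  41: 41 − 1² = 40, 41 − 2² = 37, 41 − 3² = 32, 41 − 4² = 25 = 5² ⇒ 41 = 4² + 5².
  109: 109 − 1² = 108, 109 − 2² = 105, 109 − 3² = 100 = 10² ⇒ 109 = 3² + 10².
  Combine using the Brahmagupta–Fibonacci identity (a² + b²)(c² + d²) = (ac − bd)² + (ad + bc)² = (ac + bd)² + (ad − bc)²:
  41 · 109 = 4469: from (4² + 5²)(3² + 10²), take (4·3 − 5·10, 4·10 + 5·3) = (12 − 50, 40 + 15) = (-38, 55); dropping signs (only squares matter) gives (38, 55); check 38² + 55² = 1444 + 3025 = 4469 ✓.
  Scale by k = 5: (5·38, 5·55) = (190, 275).
Step 4: Order so x ≤ y and verify: 190² + 275² = 36100 + 75625 = 111725 = n. ✓

n = 111725 = 190² + 275² (one valid representation with x ≤ y).


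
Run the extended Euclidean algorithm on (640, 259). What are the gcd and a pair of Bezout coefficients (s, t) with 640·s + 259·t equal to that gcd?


Euclidean algorithm on (640, 259) — divide until remainder is 0:
  640 = 2 · 259 + 122
  259 = 2 · 122 + 15
  122 = 8 · 15 + 2
  15 = 7 · 2 + 1
  2 = 2 · 1 + 0
gcd(640, 259) = 1.
Track Bezout coefficients alongside the remainders: start with r₀ = 640 = a·1 + b·0 (s = 1, t = 0) and r₁ = 259 = a·0 + b·1 (s = 0, t = 1); each new remainder r_{k+1} = r_{k-1} − q_k·r_k inherits s_{k+1} = s_{k-1} − q_k·s_k, t_{k+1} = t_{k-1} − q_k·t_k, so r_k = a·s_k + b·t_k at every step:
  q = 2: r = 122, s = 1 − 2·0 = 1, t = 0 − 2·1 = -2  (check: 640·1 + 259·(-2) = 122)
  q = 2: r = 15, s = 0 − 2·1 = -2, t = 1 − 2·(-2) = 5  (check: 640·(-2) + 259·5 = 15)
  q = 8: r = 2, s = 1 − 8·(-2) = 17, t = -2 − 8·5 = -42  (check: 640·17 + 259·(-42) = 2)
  q = 7: r = 1, s = -2 − 7·17 = -121, t = 5 − 7·(-42) = 299  (check: 640·(-121) + 259·299 = 1)
The row with r = 1 (the gcd) gives the Bezout coefficients s = -121, t = 299.
Result: 640 · (-121) + 259 · (299) = 1.

gcd(640, 259) = 1; s = -121, t = 299 (check: 640·(-121) + 259·299 = 1).


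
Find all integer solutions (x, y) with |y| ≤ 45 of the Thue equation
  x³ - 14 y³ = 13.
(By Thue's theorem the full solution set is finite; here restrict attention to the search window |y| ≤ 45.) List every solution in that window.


The equation is x³ - 14y³ = 13. For fixed y, x³ = 14·y³ + 13, so a solution requires the RHS to be a perfect cube.
Strategy: iterate y from -45 to 45, compute RHS = 14·y³ + 13, and check whether it is a (positive or negative) perfect cube.
Check small values of y:
  y = 0: RHS = 13 is not a perfect cube.
  y = 1: RHS = 27 = (3)³ ⇒ x = 3 works.
  y = -1: RHS = -1 = (-1)³ ⇒ x = -1 works.
  y = 2: RHS = 125 = (5)³ ⇒ x = 5 works.
  y = -2: RHS = -99 is not a perfect cube.
  y = 3: RHS = 391 is not a perfect cube.
  y = -3: RHS = -365 is not a perfect cube.
Continuing the search up to |y| = 45 finds no further solutions beyond those listed.
Collected solutions: (-1, -1), (3, 1), (5, 2).

Solutions (with |y| ≤ 45): (-1, -1), (3, 1), (5, 2).


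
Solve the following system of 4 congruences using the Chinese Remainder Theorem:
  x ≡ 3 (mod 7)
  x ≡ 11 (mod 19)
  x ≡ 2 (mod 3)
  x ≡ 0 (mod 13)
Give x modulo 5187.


Product of moduli M = 7 · 19 · 3 · 13 = 5187.
Merge one congruence at a time:
  Start: x ≡ 3 (mod 7).
  Combine with x ≡ 11 (mod 19); new modulus lcm = 133.
    Write x = 3 + 7·t and substitute into x ≡ 11 (mod 19): 7·t ≡ 11 − 3 = 8 (mod 19).
    The inverse of 7 mod 19 is 11 (since 7·11 = 77 = 4·19 + 1), so t ≡ 11·8 = 88 ≡ 12 (mod 19).
    Then x = 3 + 7·12 = 87, valid modulo lcm(7, 19) = 133: x ≡ 87 (mod 133).
  Combine with x ≡ 2 (mod 3); new modulus lcm = 399.
    Write x = 87 + 133·t and substitute into x ≡ 2 (mod 3): 133·t ≡ 2 − 87 = -85 (mod 3).
    Reduce coefficients mod 3: 1·t ≡ 2 (mod 3).
    So t ≡ 2 (mod 3).
    Then x = 87 + 133·2 = 353, valid modulo lcm(133, 3) = 399: x ≡ 353 (mod 399).
  Combine with x ≡ 0 (mod 13); new modulus lcm = 5187.
    Write x = 353 + 399·t and substitute into x ≡ 0 (mod 13): 399·t ≡ 0 − 353 = -353 (mod 13).
    Reduce coefficients mod 13: 9·t ≡ 11 (mod 13).
    The inverse of 9 mod 13 is 3 (since 9·3 = 27 = 2·13 + 1), so t ≡ 3·11 = 33 ≡ 7 (mod 13).
    Then x = 353 + 399·7 = 3146, valid modulo lcm(399, 13) = 5187: x ≡ 3146 (mod 5187).
Verify against each original: 3146 mod 7 = 3, 3146 mod 19 = 11, 3146 mod 3 = 2, 3146 mod 13 = 0.

x ≡ 3146 (mod 5187).


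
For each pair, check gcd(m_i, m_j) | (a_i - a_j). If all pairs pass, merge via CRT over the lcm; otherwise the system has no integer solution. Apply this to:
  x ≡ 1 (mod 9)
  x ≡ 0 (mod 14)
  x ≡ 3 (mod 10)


Moduli 9, 14, 10 are not pairwise coprime, so CRT works modulo lcm(m_i) when all pairwise compatibility conditions hold.
Pairwise compatibility: gcd(m_i, m_j) must divide a_i - a_j for every pair.
Merge one congruence at a time:
  Start: x ≡ 1 (mod 9).
  Combine with x ≡ 0 (mod 14): gcd(9, 14) = 1; 0 - 1 = -1, which IS divisible by 1, so compatible.
    Write x = 1 + 9·t and substitute into x ≡ 0 (mod 14): 9·t ≡ 0 − 1 = -1 (mod 14).
    Reduce coefficients mod 14: 9·t ≡ 13 (mod 14).
    The inverse of 9 mod 14 is 11 (since 9·11 = 99 = 7·14 + 1), so t ≡ 11·13 = 143 ≡ 3 (mod 14).
    Then x = 1 + 9·3 = 28, valid modulo lcm(9, 14) = 126: x ≡ 28 (mod 126).
  Combine with x ≡ 3 (mod 10): gcd(126, 10) = 2, and 3 - 28 = -25 is NOT divisible by 2.
    ⇒ system is inconsistent (no integer solution).

No solution (the system is inconsistent).


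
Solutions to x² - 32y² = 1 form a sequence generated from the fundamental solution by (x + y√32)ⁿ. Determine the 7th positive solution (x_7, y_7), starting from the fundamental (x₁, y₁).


Step 1: Find the fundamental solution (x₁, y₁) of x² - 32y² = 1.
  Expand √32 as a continued fraction. a₀ = ⌊√32⌋ = 5; iterate m_{k+1} = d_k·a_k − m_k, d_{k+1} = (32 − m_{k+1}²)/d_k, a_{k+1} = ⌊(a₀ + m_{k+1})/d_{k+1}⌋ (starting m₀ = 0, d₀ = 1), with convergents p_k = a_k·p_{k-1} + p_{k-2}, q_k = a_k·q_{k-1} + q_{k-2} (p₋₁ = 1, q₋₁ = 0):
  k = 0: a₀ = 5; p₀/q₀ = 5/1; p₀² − 32·q₀² = 25 − 32 = -7.
  k = 1: m = 5, d = 7, a = ⌊(5 + 5)/7⌋ = 1; p/q = (1·5 + 1)/(1·1 + 0) = 6/1; p² − 32·q² = 36 − 32 = 4.
  k = 2: m = 2, d = 4, a = ⌊(5 + 2)/4⌋ = 1; p/q = (1·6 + 5)/(1·1 + 1) = 11/2; p² − 32·q² = 121 − 128 = -7.
  k = 3: m = 2, d = 7, a = ⌊(5 + 2)/7⌋ = 1; p/q = (1·11 + 6)/(1·2 + 1) = 17/3; p² − 32·q² = 289 − 288 = 1.
  The first convergent with p² − 32·q² = 1 gives the fundamental solution (x₁, y₁) = (17, 3).
Step 2: Apply the recurrence (x_{n+1}, y_{n+1}) = (x₁x_n + 32y₁y_n, x₁y_n + y₁x_n) repeatedly.
  From (x_1, y_1) = (17, 3): x_2 = 17·17 + 32·3·3 = 577; y_2 = 17·3 + 3·17 = 102.
  From (x_2, y_2) = (577, 102): x_3 = 17·577 + 32·3·102 = 19601; y_3 = 17·102 + 3·577 = 3465.
  From (x_3, y_3) = (19601, 3465): x_4 = 17·19601 + 32·3·3465 = 665857; y_4 = 17·3465 + 3·19601 = 117708.
  From (x_4, y_4) = (665857, 117708): x_5 = 17·665857 + 32·3·117708 = 22619537; y_5 = 17·117708 + 3·665857 = 3998607.
  From (x_5, y_5) = (22619537, 3998607): x_6 = 17·22619537 + 32·3·3998607 = 768398401; y_6 = 17·3998607 + 3·22619537 = 135834930.
  From (x_6, y_6) = (768398401, 135834930): x_7 = 17·768398401 + 32·3·135834930 = 26102926097; y_7 = 17·135834930 + 3·768398401 = 4614389013.
Step 3: Verify x_7² - 32·y_7² = 681362750825443653409 - 681362750825443653408 = 1 (should be 1). ✓

(x_1, y_1) = (17, 3); (x_7, y_7) = (26102926097, 4614389013).


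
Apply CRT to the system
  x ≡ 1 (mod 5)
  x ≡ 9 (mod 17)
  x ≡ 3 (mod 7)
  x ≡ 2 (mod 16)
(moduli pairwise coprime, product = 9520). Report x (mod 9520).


Product of moduli M = 5 · 17 · 7 · 16 = 9520.
Merge one congruence at a time:
  Start: x ≡ 1 (mod 5).
  Combine with x ≡ 9 (mod 17); new modulus lcm = 85.
    Write x = 1 + 5·t and substitute into x ≡ 9 (mod 17): 5·t ≡ 9 − 1 = 8 (mod 17).
    The inverse of 5 mod 17 is 7 (since 5·7 = 35 = 2·17 + 1), so t ≡ 7·8 = 56 ≡ 5 (mod 17).
    Then x = 1 + 5·5 = 26, valid modulo lcm(5, 17) = 85: x ≡ 26 (mod 85).
  Combine with x ≡ 3 (mod 7); new modulus lcm = 595.
    Write x = 26 + 85·t and substitute into x ≡ 3 (mod 7): 85·t ≡ 3 − 26 = -23 (mod 7).
    Reduce coefficients mod 7: 1·t ≡ 5 (mod 7).
    So t ≡ 5 (mod 7).
    Then x = 26 + 85·5 = 451, valid modulo lcm(85, 7) = 595: x ≡ 451 (mod 595).
  Combine with x ≡ 2 (mod 16); new modulus lcm = 9520.
    Write x = 451 + 595·t and substitute into x ≡ 2 (mod 16): 595·t ≡ 2 − 451 = -449 (mod 16).
    Reduce coefficients mod 16: 3·t ≡ 15 (mod 16).
    The inverse of 3 mod 16 is 11 (since 3·11 = 33 = 2·16 + 1), so t ≡ 11·15 = 165 ≡ 5 (mod 16).
    Then x = 451 + 595·5 = 3426, valid modulo lcm(595, 16) = 9520: x ≡ 3426 (mod 9520).
Verify against each original: 3426 mod 5 = 1, 3426 mod 17 = 9, 3426 mod 7 = 3, 3426 mod 16 = 2.

x ≡ 3426 (mod 9520).


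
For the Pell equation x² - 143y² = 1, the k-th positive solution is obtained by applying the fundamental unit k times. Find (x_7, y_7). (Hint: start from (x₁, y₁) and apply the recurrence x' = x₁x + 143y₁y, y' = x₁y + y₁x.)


Step 1: Find the fundamental solution (x₁, y₁) of x² - 143y² = 1.
  Expand √143 as a continued fraction. a₀ = ⌊√143⌋ = 11; iterate m_{k+1} = d_k·a_k − m_k, d_{k+1} = (143 − m_{k+1}²)/d_k, a_{k+1} = ⌊(a₀ + m_{k+1})/d_{k+1}⌋ (starting m₀ = 0, d₀ = 1), with convergents p_k = a_k·p_{k-1} + p_{k-2}, q_k = a_k·q_{k-1} + q_{k-2} (p₋₁ = 1, q₋₁ = 0):
  k = 0: a₀ = 11; p₀/q₀ = 11/1; p₀² − 143·q₀² = 121 − 143 = -22.
  k = 1: m = 11, d = 22, a = ⌊(11 + 11)/22⌋ = 1; p/q = (1·11 + 1)/(1·1 + 0) = 12/1; p² − 143·q² = 144 − 143 = 1.
  The first convergent with p² − 143·q² = 1 gives the fundamental solution (x₁, y₁) = (12, 1).
Step 2: Apply the recurrence (x_{n+1}, y_{n+1}) = (x₁x_n + 143y₁y_n, x₁y_n + y₁x_n) repeatedly.
  From (x_1, y_1) = (12, 1): x_2 = 12·12 + 143·1·1 = 287; y_2 = 12·1 + 1·12 = 24.
  From (x_2, y_2) = (287, 24): x_3 = 12·287 + 143·1·24 = 6876; y_3 = 12·24 + 1·287 = 575.
  From (x_3, y_3) = (6876, 575): x_4 = 12·6876 + 143·1·575 = 164737; y_4 = 12·575 + 1·6876 = 13776.
  From (x_4, y_4) = (164737, 13776): x_5 = 12·164737 + 143·1·13776 = 3946812; y_5 = 12·13776 + 1·164737 = 330049.
  From (x_5, y_5) = (3946812, 330049): x_6 = 12·3946812 + 143·1·330049 = 94558751; y_6 = 12·330049 + 1·3946812 = 7907400.
  From (x_6, y_6) = (94558751, 7907400): x_7 = 12·94558751 + 143·1·7907400 = 2265463212; y_7 = 12·7907400 + 1·94558751 = 189447551.
Step 3: Verify x_7² - 143·y_7² = 5132323564925356944 - 5132323564925356943 = 1 (should be 1). ✓

(x_1, y_1) = (12, 1); (x_7, y_7) = (2265463212, 189447551).


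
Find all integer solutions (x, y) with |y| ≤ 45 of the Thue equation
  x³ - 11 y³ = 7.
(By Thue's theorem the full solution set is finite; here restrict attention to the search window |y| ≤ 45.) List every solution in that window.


The equation is x³ - 11y³ = 7. For fixed y, x³ = 11·y³ + 7, so a solution requires the RHS to be a perfect cube.
Strategy: iterate y from -45 to 45, compute RHS = 11·y³ + 7, and check whether it is a (positive or negative) perfect cube.
Check small values of y:
  y = 0: RHS = 7 is not a perfect cube.
  y = 1: RHS = 18 is not a perfect cube.
  y = -1: RHS = -4 is not a perfect cube.
  y = 2: RHS = 95 is not a perfect cube.
  y = -2: RHS = -81 is not a perfect cube.
  y = 3: RHS = 304 is not a perfect cube.
  y = -3: RHS = -290 is not a perfect cube.
Continuing the search up to |y| = 45 finds no solutions either.
No (x, y) in the scanned range satisfies the equation.

No integer solutions with |y| ≤ 45.


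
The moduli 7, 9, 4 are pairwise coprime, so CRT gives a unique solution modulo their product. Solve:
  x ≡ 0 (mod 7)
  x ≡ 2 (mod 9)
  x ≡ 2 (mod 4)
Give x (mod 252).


Moduli 7, 9, 4 are pairwise coprime; by CRT there is a unique solution modulo M = 7 · 9 · 4 = 252.
Solve pairwise, accumulating the modulus:
  Start with x ≡ 0 (mod 7).
  Combine with x ≡ 2 (mod 9): since gcd(7, 9) = 1, we get a unique residue mod 63.
    Write x = 0 + 7·t and substitute into x ≡ 2 (mod 9): 7·t ≡ 2 − 0 = 2 (mod 9).
    The inverse of 7 mod 9 is 4 (since 7·4 = 28 = 3·9 + 1), so t ≡ 4·2 = 8 ≡ 8 (mod 9).
    Then x = 0 + 7·8 = 56, valid modulo lcm(7, 9) = 63: x ≡ 56 (mod 63).
  Combine with x ≡ 2 (mod 4): since gcd(63, 4) = 1, we get a unique residue mod 252.
    Write x = 56 + 63·t and substitute into x ≡ 2 (mod 4): 63·t ≡ 2 − 56 = -54 (mod 4).
    Reduce coefficients mod 4: 3·t ≡ 2 (mod 4).
    The inverse of 3 mod 4 is 3 (since 3·3 = 9 = 2·4 + 1), so t ≡ 3·2 = 6 ≡ 2 (mod 4).
    Then x = 56 + 63·2 = 182, valid modulo lcm(63, 4) = 252: x ≡ 182 (mod 252).
Verify: 182 mod 7 = 0 ✓, 182 mod 9 = 2 ✓, 182 mod 4 = 2 ✓.

x ≡ 182 (mod 252).


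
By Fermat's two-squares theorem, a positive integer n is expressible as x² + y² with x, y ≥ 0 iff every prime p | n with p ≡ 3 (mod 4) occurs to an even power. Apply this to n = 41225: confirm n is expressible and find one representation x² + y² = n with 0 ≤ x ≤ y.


Step 1: Factor n = 41225 = 5^2 · 17 · 97.
Step 2: Check the mod-4 condition on each prime factor: 5 ≡ 1 (mod 4), exponent 2; 17 ≡ 1 (mod 4), exponent 1; 97 ≡ 1 (mod 4), exponent 1.
All primes ≡ 3 (mod 4) appear to even exponent (or don't appear), so by the two-squares theorem n IS expressible as a sum of two squares.
Step 3: Build a representation. Group n = k² · m with k = 5 and m = 17 · 97 = 1649 (a product of primes ≡ 1 (mod 4)); a representation of m scales to one of n via (k·x)² + (k·y)² = k²(x² + y²). Each prime p ≡ 1 (mod 4) is itself a sum of two squares; find a² by testing p − a² for a perfect square:
  17: 17 − 1² = 16 = 4² ⇒ 17 = 1² + 4².
  97: 97 − 1² = 96, 97 − 2² = 93, 97 − 3² = 88, 97 − 4² = 81 = 9² ⇒ 97 = 4² + 9².
  Combine using the Brahmagupta–Fibonacci identity (a² + b²)(c² + d²) = (ac − bd)² + (ad + bc)² = (ac + bd)² + (ad − bc)²:
  17 · 97 = 1649: from (1² + 4²)(4² + 9²), take (1·4 − 4·9, 1·9 + 4·4) = (4 − 36, 9 + 16) = (-32, 25); dropping signs (only squares matter) gives (32, 25); check 32² + 25² = 1024 + 625 = 1649 ✓.
  Scale by k = 5: (5·32, 5·25) = (160, 125).
Step 4: Order so x ≤ y and verify: 125² + 160² = 15625 + 25600 = 41225 = n. ✓

n = 41225 = 125² + 160² (one valid representation with x ≤ y).


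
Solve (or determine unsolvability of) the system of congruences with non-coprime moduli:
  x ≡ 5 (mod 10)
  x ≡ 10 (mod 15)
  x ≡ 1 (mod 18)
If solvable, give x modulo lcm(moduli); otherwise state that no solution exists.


Moduli 10, 15, 18 are not pairwise coprime, so CRT works modulo lcm(m_i) when all pairwise compatibility conditions hold.
Pairwise compatibility: gcd(m_i, m_j) must divide a_i - a_j for every pair.
Merge one congruence at a time:
  Start: x ≡ 5 (mod 10).
  Combine with x ≡ 10 (mod 15): gcd(10, 15) = 5; 10 - 5 = 5, which IS divisible by 5, so compatible.
    Write x = 5 + 10·t and substitute into x ≡ 10 (mod 15): 10·t ≡ 10 − 5 = 5 (mod 15).
    Divide the congruence (and modulus) by g = 5: 2·t ≡ 1 (mod 3).
    The inverse of 2 mod 3 is 2 (since 2·2 = 4 = 1·3 + 1), so t ≡ 2·1 = 2 ≡ 2 (mod 3).
    Then x = 5 + 10·2 = 25, valid modulo lcm(10, 15) = 30: x ≡ 25 (mod 30).
  Combine with x ≡ 1 (mod 18): gcd(30, 18) = 6; 1 - 25 = -24, which IS divisible by 6, so compatible.
    Write x = 25 + 30·t and substitute into x ≡ 1 (mod 18): 30·t ≡ 1 − 25 = -24 (mod 18).
    Divide the congruence (and modulus) by g = 6: 5·t ≡ -4 (mod 3).
    Reduce coefficients mod 3: 2·t ≡ 2 (mod 3).
    The inverse of 2 mod 3 is 2 (since 2·2 = 4 = 1·3 + 1), so t ≡ 2·2 = 4 ≡ 1 (mod 3).
    Then x = 25 + 30·1 = 55, valid modulo lcm(30, 18) = 90: x ≡ 55 (mod 90).
Verify: 55 mod 10 = 5, 55 mod 15 = 10, 55 mod 18 = 1.

x ≡ 55 (mod 90).


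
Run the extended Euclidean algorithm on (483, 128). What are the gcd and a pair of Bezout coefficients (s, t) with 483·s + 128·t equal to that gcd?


Euclidean algorithm on (483, 128) — divide until remainder is 0:
  483 = 3 · 128 + 99
  128 = 1 · 99 + 29
  99 = 3 · 29 + 12
  29 = 2 · 12 + 5
  12 = 2 · 5 + 2
  5 = 2 · 2 + 1
  2 = 2 · 1 + 0
gcd(483, 128) = 1.
Track Bezout coefficients alongside the remainders: start with r₀ = 483 = a·1 + b·0 (s = 1, t = 0) and r₁ = 128 = a·0 + b·1 (s = 0, t = 1); each new remainder r_{k+1} = r_{k-1} − q_k·r_k inherits s_{k+1} = s_{k-1} − q_k·s_k, t_{k+1} = t_{k-1} − q_k·t_k, so r_k = a·s_k + b·t_k at every step:
  q = 3: r = 99, s = 1 − 3·0 = 1, t = 0 − 3·1 = -3  (check: 483·1 + 128·(-3) = 99)
  q = 1: r = 29, s = 0 − 1·1 = -1, t = 1 − 1·(-3) = 4  (check: 483·(-1) + 128·4 = 29)
  q = 3: r = 12, s = 1 − 3·(-1) = 4, t = -3 − 3·4 = -15  (check: 483·4 + 128·(-15) = 12)
  q = 2: r = 5, s = -1 − 2·4 = -9, t = 4 − 2·(-15) = 34  (check: 483·(-9) + 128·34 = 5)
  q = 2: r = 2, s = 4 − 2·(-9) = 22, t = -15 − 2·34 = -83  (check: 483·22 + 128·(-83) = 2)
  q = 2: r = 1, s = -9 − 2·22 = -53, t = 34 − 2·(-83) = 200  (check: 483·(-53) + 128·200 = 1)
The row with r = 1 (the gcd) gives the Bezout coefficients s = -53, t = 200.
Result: 483 · (-53) + 128 · (200) = 1.

gcd(483, 128) = 1; s = -53, t = 200 (check: 483·(-53) + 128·200 = 1).


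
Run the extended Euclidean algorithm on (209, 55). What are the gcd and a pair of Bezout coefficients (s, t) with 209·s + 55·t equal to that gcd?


Euclidean algorithm on (209, 55) — divide until remainder is 0:
  209 = 3 · 55 + 44
  55 = 1 · 44 + 11
  44 = 4 · 11 + 0
gcd(209, 55) = 11.
Track Bezout coefficients alongside the remainders: start with r₀ = 209 = a·1 + b·0 (s = 1, t = 0) and r₁ = 55 = a·0 + b·1 (s = 0, t = 1); each new remainder r_{k+1} = r_{k-1} − q_k·r_k inherits s_{k+1} = s_{k-1} − q_k·s_k, t_{k+1} = t_{k-1} − q_k·t_k, so r_k = a·s_k + b·t_k at every step:
  q = 3: r = 44, s = 1 − 3·0 = 1, t = 0 − 3·1 = -3  (check: 209·1 + 55·(-3) = 44)
  q = 1: r = 11, s = 0 − 1·1 = -1, t = 1 − 1·(-3) = 4  (check: 209·(-1) + 55·4 = 11)
The row with r = 11 (the gcd) gives the Bezout coefficients s = -1, t = 4.
Result: 209 · (-1) + 55 · (4) = 11.

gcd(209, 55) = 11; s = -1, t = 4 (check: 209·(-1) + 55·4 = 11).


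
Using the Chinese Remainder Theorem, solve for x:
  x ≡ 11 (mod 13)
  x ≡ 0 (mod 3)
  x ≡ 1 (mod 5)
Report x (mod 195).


Moduli 13, 3, 5 are pairwise coprime; by CRT there is a unique solution modulo M = 13 · 3 · 5 = 195.
Solve pairwise, accumulating the modulus:
  Start with x ≡ 11 (mod 13).
  Combine with x ≡ 0 (mod 3): since gcd(13, 3) = 1, we get a unique residue mod 39.
    Write x = 11 + 13·t and substitute into x ≡ 0 (mod 3): 13·t ≡ 0 − 11 = -11 (mod 3).
    Reduce coefficients mod 3: 1·t ≡ 1 (mod 3).
    So t ≡ 1 (mod 3).
    Then x = 11 + 13·1 = 24, valid modulo lcm(13, 3) = 39: x ≡ 24 (mod 39).
  Combine with x ≡ 1 (mod 5): since gcd(39, 5) = 1, we get a unique residue mod 195.
    Write x = 24 + 39·t and substitute into x ≡ 1 (mod 5): 39·t ≡ 1 − 24 = -23 (mod 5).
    Reduce coefficients mod 5: 4·t ≡ 2 (mod 5).
    The inverse of 4 mod 5 is 4 (since 4·4 = 16 = 3·5 + 1), so t ≡ 4·2 = 8 ≡ 3 (mod 5).
    Then x = 24 + 39·3 = 141, valid modulo lcm(39, 5) = 195: x ≡ 141 (mod 195).
Verify: 141 mod 13 = 11 ✓, 141 mod 3 = 0 ✓, 141 mod 5 = 1 ✓.

x ≡ 141 (mod 195).


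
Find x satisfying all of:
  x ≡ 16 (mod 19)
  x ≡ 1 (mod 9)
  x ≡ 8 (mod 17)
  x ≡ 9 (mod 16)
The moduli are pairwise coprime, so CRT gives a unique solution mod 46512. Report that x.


Product of moduli M = 19 · 9 · 17 · 16 = 46512.
Merge one congruence at a time:
  Start: x ≡ 16 (mod 19).
  Combine with x ≡ 1 (mod 9); new modulus lcm = 171.
    Write x = 16 + 19·t and substitute into x ≡ 1 (mod 9): 19·t ≡ 1 − 16 = -15 (mod 9).
    Reduce coefficients mod 9: 1·t ≡ 3 (mod 9).
    So t ≡ 3 (mod 9).
    Then x = 16 + 19·3 = 73, valid modulo lcm(19, 9) = 171: x ≡ 73 (mod 171).
  Combine with x ≡ 8 (mod 17); new modulus lcm = 2907.
    Write x = 73 + 171·t and substitute into x ≡ 8 (mod 17): 171·t ≡ 8 − 73 = -65 (mod 17).
    Reduce coefficients mod 17: 1·t ≡ 3 (mod 17).
    So t ≡ 3 (mod 17).
    Then x = 73 + 171·3 = 586, valid modulo lcm(171, 17) = 2907: x ≡ 586 (mod 2907).
  Combine with x ≡ 9 (mod 16); new modulus lcm = 46512.
    Write x = 586 + 2907·t and substitute into x ≡ 9 (mod 16): 2907·t ≡ 9 − 586 = -577 (mod 16).
    Reduce coefficients mod 16: 11·t ≡ 15 (mod 16).
    The inverse of 11 mod 16 is 3 (since 11·3 = 33 = 2·16 + 1), so t ≡ 3·15 = 45 ≡ 13 (mod 16).
    Then x = 586 + 2907·13 = 38377, valid modulo lcm(2907, 16) = 46512: x ≡ 38377 (mod 46512).
Verify against each original: 38377 mod 19 = 16, 38377 mod 9 = 1, 38377 mod 17 = 8, 38377 mod 16 = 9.

x ≡ 38377 (mod 46512).


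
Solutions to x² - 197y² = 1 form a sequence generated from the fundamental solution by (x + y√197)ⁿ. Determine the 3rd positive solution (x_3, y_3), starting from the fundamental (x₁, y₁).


Step 1: Find the fundamental solution (x₁, y₁) of x² - 197y² = 1.
  Expand √197 as a continued fraction. a₀ = ⌊√197⌋ = 14; iterate m_{k+1} = d_k·a_k − m_k, d_{k+1} = (197 − m_{k+1}²)/d_k, a_{k+1} = ⌊(a₀ + m_{k+1})/d_{k+1}⌋ (starting m₀ = 0, d₀ = 1), with convergents p_k = a_k·p_{k-1} + p_{k-2}, q_k = a_k·q_{k-1} + q_{k-2} (p₋₁ = 1, q₋₁ = 0):
  k = 0: a₀ = 14; p₀/q₀ = 14/1; p₀² − 197·q₀² = 196 − 197 = -1.
  k = 1: m = 14, d = 1, a = ⌊(14 + 14)/1⌋ = 28; p/q = (28·14 + 1)/(28·1 + 0) = 393/28; p² − 197·q² = 154449 − 154448 = 1.
  The first convergent with p² − 197·q² = 1 gives the fundamental solution (x₁, y₁) = (393, 28).
Step 2: Apply the recurrence (x_{n+1}, y_{n+1}) = (x₁x_n + 197y₁y_n, x₁y_n + y₁x_n) repeatedly.
  From (x_1, y_1) = (393, 28): x_2 = 393·393 + 197·28·28 = 308897; y_2 = 393·28 + 28·393 = 22008.
  From (x_2, y_2) = (308897, 22008): x_3 = 393·308897 + 197·28·22008 = 242792649; y_3 = 393·22008 + 28·308897 = 17298260.
Step 3: Verify x_3² - 197·y_3² = 58948270408437201 - 58948270408437200 = 1 (should be 1). ✓

(x_1, y_1) = (393, 28); (x_3, y_3) = (242792649, 17298260).


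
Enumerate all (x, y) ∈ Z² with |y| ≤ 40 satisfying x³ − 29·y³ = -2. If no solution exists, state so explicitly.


The equation is x³ - 29y³ = -2. For fixed y, x³ = 29·y³ − 2, so a solution requires the RHS to be a perfect cube.
Strategy: iterate y from -40 to 40, compute RHS = 29·y³ − 2, and check whether it is a (positive or negative) perfect cube.
Check small values of y:
  y = 0: RHS = -2 is not a perfect cube.
  y = 1: RHS = 27 = (3)³ ⇒ x = 3 works.
  y = -1: RHS = -31 is not a perfect cube.
  y = 2: RHS = 230 is not a perfect cube.
  y = -2: RHS = -234 is not a perfect cube.
  y = 3: RHS = 781 is not a perfect cube.
  y = -3: RHS = -785 is not a perfect cube.
Continuing the search up to |y| = 40 finds no further solutions beyond those listed.
Collected solutions: (3, 1).

Solutions (with |y| ≤ 40): (3, 1).


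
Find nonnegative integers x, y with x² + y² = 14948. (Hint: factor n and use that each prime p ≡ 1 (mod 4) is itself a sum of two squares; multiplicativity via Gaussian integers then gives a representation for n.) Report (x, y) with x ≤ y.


Step 1: Factor n = 14948 = 2^2 · 37 · 101.
Step 2: Check the mod-4 condition on each prime factor: 2 = 2 (special); 37 ≡ 1 (mod 4), exponent 1; 101 ≡ 1 (mod 4), exponent 1.
All primes ≡ 3 (mod 4) appear to even exponent (or don't appear), so by the two-squares theorem n IS expressible as a sum of two squares.
Step 3: Build a representation. Group n = k² · m with k = 2 and m = 37 · 101 = 3737 (a product of primes ≡ 1 (mod 4)); a representation of m scales to one of n via (k·x)² + (k·y)² = k²(x² + y²). Each prime p ≡ 1 (mod 4) is itself a sum of two squares; find a² by testing p − a² for a perfect square:
  37: 37 − 1² = 36 = 6² ⇒ 37 = 1² + 6².
  101: 101 − 1² = 100 = 10² ⇒ 101 = 1² + 10².
  Combine using the Brahmagupta–Fibonacci identity (a² + b²)(c² + d²) = (ac − bd)² + (ad + bc)² = (ac + bd)² + (ad − bc)²:
  37 · 101 = 3737: from (1² + 6²)(1² + 10²), take (1·1 − 6·10, 1·10 + 6·1) = (1 − 60, 10 + 6) = (-59, 16); dropping signs (only squares matter) gives (59, 16); check 59² + 16² = 3481 + 256 = 3737 ✓.
  Scale by k = 2: (2·59, 2·16) = (118, 32).
Step 4: Order so x ≤ y and verify: 32² + 118² = 1024 + 13924 = 14948 = n. ✓

n = 14948 = 32² + 118² (one valid representation with x ≤ y).


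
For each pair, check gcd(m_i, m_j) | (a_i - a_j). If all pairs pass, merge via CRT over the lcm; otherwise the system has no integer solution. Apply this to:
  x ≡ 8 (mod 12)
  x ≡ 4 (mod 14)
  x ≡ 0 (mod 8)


Moduli 12, 14, 8 are not pairwise coprime, so CRT works modulo lcm(m_i) when all pairwise compatibility conditions hold.
Pairwise compatibility: gcd(m_i, m_j) must divide a_i - a_j for every pair.
Merge one congruence at a time:
  Start: x ≡ 8 (mod 12).
  Combine with x ≡ 4 (mod 14): gcd(12, 14) = 2; 4 - 8 = -4, which IS divisible by 2, so compatible.
    Write x = 8 + 12·t and substitute into x ≡ 4 (mod 14): 12·t ≡ 4 − 8 = -4 (mod 14).
    Divide the congruence (and modulus) by g = 2: 6·t ≡ -2 (mod 7).
    Reduce coefficients mod 7: 6·t ≡ 5 (mod 7).
    The inverse of 6 mod 7 is 6 (since 6·6 = 36 = 5·7 + 1), so t ≡ 6·5 = 30 ≡ 2 (mod 7).
    Then x = 8 + 12·2 = 32, valid modulo lcm(12, 14) = 84: x ≡ 32 (mod 84).
  Combine with x ≡ 0 (mod 8): gcd(84, 8) = 4; 0 - 32 = -32, which IS divisible by 4, so compatible.
    Write x = 32 + 84·t and substitute into x ≡ 0 (mod 8): 84·t ≡ 0 − 32 = -32 (mod 8).
    Divide the congruence (and modulus) by g = 4: 21·t ≡ -8 (mod 2).
    Reduce coefficients mod 2: 1·t ≡ 0 (mod 2).
    So t ≡ 0 (mod 2).
    Then x = 32 + 84·0 = 32, valid modulo lcm(84, 8) = 168: x ≡ 32 (mod 168).
Verify: 32 mod 12 = 8, 32 mod 14 = 4, 32 mod 8 = 0.

x ≡ 32 (mod 168).


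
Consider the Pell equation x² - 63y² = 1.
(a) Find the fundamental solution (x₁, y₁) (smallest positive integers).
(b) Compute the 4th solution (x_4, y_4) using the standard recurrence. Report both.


Step 1: Find the fundamental solution (x₁, y₁) of x² - 63y² = 1.
  Expand √63 as a continued fraction. a₀ = ⌊√63⌋ = 7; iterate m_{k+1} = d_k·a_k − m_k, d_{k+1} = (63 − m_{k+1}²)/d_k, a_{k+1} = ⌊(a₀ + m_{k+1})/d_{k+1}⌋ (starting m₀ = 0, d₀ = 1), with convergents p_k = a_k·p_{k-1} + p_{k-2}, q_k = a_k·q_{k-1} + q_{k-2} (p₋₁ = 1, q₋₁ = 0):
  k = 0: a₀ = 7; p₀/q₀ = 7/1; p₀² − 63·q₀² = 49 − 63 = -14.
  k = 1: m = 7, d = 14, a = ⌊(7 + 7)/14⌋ = 1; p/q = (1·7 + 1)/(1·1 + 0) = 8/1; p² − 63·q² = 64 − 63 = 1.
  The first convergent with p² − 63·q² = 1 gives the fundamental solution (x₁, y₁) = (8, 1).
Step 2: Apply the recurrence (x_{n+1}, y_{n+1}) = (x₁x_n + 63y₁y_n, x₁y_n + y₁x_n) repeatedly.
  From (x_1, y_1) = (8, 1): x_2 = 8·8 + 63·1·1 = 127; y_2 = 8·1 + 1·8 = 16.
  From (x_2, y_2) = (127, 16): x_3 = 8·127 + 63·1·16 = 2024; y_3 = 8·16 + 1·127 = 255.
  From (x_3, y_3) = (2024, 255): x_4 = 8·2024 + 63·1·255 = 32257; y_4 = 8·255 + 1·2024 = 4064.
Step 3: Verify x_4² - 63·y_4² = 1040514049 - 1040514048 = 1 (should be 1). ✓

(x_1, y_1) = (8, 1); (x_4, y_4) = (32257, 4064).


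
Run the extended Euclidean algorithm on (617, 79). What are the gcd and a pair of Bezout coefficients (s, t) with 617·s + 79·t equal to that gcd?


Euclidean algorithm on (617, 79) — divide until remainder is 0:
  617 = 7 · 79 + 64
  79 = 1 · 64 + 15
  64 = 4 · 15 + 4
  15 = 3 · 4 + 3
  4 = 1 · 3 + 1
  3 = 3 · 1 + 0
gcd(617, 79) = 1.
Track Bezout coefficients alongside the remainders: start with r₀ = 617 = a·1 + b·0 (s = 1, t = 0) and r₁ = 79 = a·0 + b·1 (s = 0, t = 1); each new remainder r_{k+1} = r_{k-1} − q_k·r_k inherits s_{k+1} = s_{k-1} − q_k·s_k, t_{k+1} = t_{k-1} − q_k·t_k, so r_k = a·s_k + b·t_k at every step:
  q = 7: r = 64, s = 1 − 7·0 = 1, t = 0 − 7·1 = -7  (check: 617·1 + 79·(-7) = 64)
  q = 1: r = 15, s = 0 − 1·1 = -1, t = 1 − 1·(-7) = 8  (check: 617·(-1) + 79·8 = 15)
  q = 4: r = 4, s = 1 − 4·(-1) = 5, t = -7 − 4·8 = -39  (check: 617·5 + 79·(-39) = 4)
  q = 3: r = 3, s = -1 − 3·5 = -16, t = 8 − 3·(-39) = 125  (check: 617·(-16) + 79·125 = 3)
  q = 1: r = 1, s = 5 − 1·(-16) = 21, t = -39 − 1·125 = -164  (check: 617·21 + 79·(-164) = 1)
The row with r = 1 (the gcd) gives the Bezout coefficients s = 21, t = -164.
Result: 617 · (21) + 79 · (-164) = 1.

gcd(617, 79) = 1; s = 21, t = -164 (check: 617·21 + 79·(-164) = 1).


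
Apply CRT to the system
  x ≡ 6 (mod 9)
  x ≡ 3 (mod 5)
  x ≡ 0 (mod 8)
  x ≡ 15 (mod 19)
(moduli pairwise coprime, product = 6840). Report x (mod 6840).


Product of moduli M = 9 · 5 · 8 · 19 = 6840.
Merge one congruence at a time:
  Start: x ≡ 6 (mod 9).
  Combine with x ≡ 3 (mod 5); new modulus lcm = 45.
    Write x = 6 + 9·t and substitute into x ≡ 3 (mod 5): 9·t ≡ 3 − 6 = -3 (mod 5).
    Reduce coefficients mod 5: 4·t ≡ 2 (mod 5).
    The inverse of 4 mod 5 is 4 (since 4·4 = 16 = 3·5 + 1), so t ≡ 4·2 = 8 ≡ 3 (mod 5).
    Then x = 6 + 9·3 = 33, valid modulo lcm(9, 5) = 45: x ≡ 33 (mod 45).
  Combine with x ≡ 0 (mod 8); new modulus lcm = 360.
    Write x = 33 + 45·t and substitute into x ≡ 0 (mod 8): 45·t ≡ 0 − 33 = -33 (mod 8).
    Reduce coefficients mod 8: 5·t ≡ 7 (mod 8).
    The inverse of 5 mod 8 is 5 (since 5·5 = 25 = 3·8 + 1), so t ≡ 5·7 = 35 ≡ 3 (mod 8).
    Then x = 33 + 45·3 = 168, valid modulo lcm(45, 8) = 360: x ≡ 168 (mod 360).
  Combine with x ≡ 15 (mod 19); new modulus lcm = 6840.
    Write x = 168 + 360·t and substitute into x ≡ 15 (mod 19): 360·t ≡ 15 − 168 = -153 (mod 19).
    Reduce coefficients mod 19: 18·t ≡ 18 (mod 19).
    The inverse of 18 mod 19 is 18 (since 18·18 = 324 = 17·19 + 1), so t ≡ 18·18 = 324 ≡ 1 (mod 19).
    Then x = 168 + 360·1 = 528, valid modulo lcm(360, 19) = 6840: x ≡ 528 (mod 6840).
Verify against each original: 528 mod 9 = 6, 528 mod 5 = 3, 528 mod 8 = 0, 528 mod 19 = 15.

x ≡ 528 (mod 6840).
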